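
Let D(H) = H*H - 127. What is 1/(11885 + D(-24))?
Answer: 1/12334 ≈ 8.1077e-5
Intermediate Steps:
D(H) = -127 + H² (D(H) = H² - 127 = -127 + H²)
1/(11885 + D(-24)) = 1/(11885 + (-127 + (-24)²)) = 1/(11885 + (-127 + 576)) = 1/(11885 + 449) = 1/12334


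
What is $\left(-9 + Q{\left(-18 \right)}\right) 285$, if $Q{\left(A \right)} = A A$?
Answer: $89775$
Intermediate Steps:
$Q{\left(A \right)} = A^{2}$
$\left(-9 + Q{\left(-18 \right)}\right) 285 = \left(-9 + \left(-18\right)^{2}\right) 285 = \left(-9 + 324\right) 285 = 315 \cdot 285 = 89775$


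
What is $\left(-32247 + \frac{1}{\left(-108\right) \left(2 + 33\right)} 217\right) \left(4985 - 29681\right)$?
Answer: $\frac{11945599946}{15} \approx 7.9637 \cdot 10^{8}$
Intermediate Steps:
$\left(-32247 + \frac{1}{\left(-108\right) \left(2 + 33\right)} 217\right) \left(4985 - 29681\right) = \left(-32247 + - \frac{1}{108 \cdot 35} \cdot 217\right) \left(-24696\right) = \left(-32247 + \left(- \frac{1}{108}\right) \frac{1}{35} \cdot 217\right) \left(-24696\right) = \left(-32247 - \frac{31}{540}\right) \left(-24696\right) = \left(- \frac{17413411}{540}\right) \left(-24696\right) = \frac{11945599946}{15}$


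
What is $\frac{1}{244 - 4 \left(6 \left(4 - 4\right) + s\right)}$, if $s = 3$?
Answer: $\frac{1}{232} \approx 0.0043103$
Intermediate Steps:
$\frac{1}{244 - 4 \left(6 \left(4 - 4\right) + s\right)} = \frac{1}{244 - 4 \left(6 \left(4 - 4\right) + 3\right)} = \frac{1}{244 - 4 \left(6 \cdot 0 + 3\right)} = \frac{1}{244 - 4 \left(0 + 3\right)} = \frac{1}{244 - 12} = \frac{1}{232}$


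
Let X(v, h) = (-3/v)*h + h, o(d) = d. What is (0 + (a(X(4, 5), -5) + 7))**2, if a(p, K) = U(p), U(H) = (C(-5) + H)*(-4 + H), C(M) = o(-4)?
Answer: 54289/256 ≈ 212.07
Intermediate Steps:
X(v, h) = h - 3*h/v (X(v, h) = -3*h/v + h = h - 3*h/v)
C(M) = -4
U(H) = (-4 + H)**2 (U(H) = (-4 + H)*(-4 + H) = (-4 + H)**2)
a(p, K) = 16 + p**2 - 8*p
(0 + (a(X(4, 5), -5) + 7))**2 = (0 + ((16 + (5*(-3 + 4)/4)**2 - 40*(-3 + 4)/4) + 7))**2 = (0 + ((16 + (5*(1/4)*1)**2 - 40/4) + 7))**2 = (0 + ((16 + (5/4)**2 - 8*5/4) + 7))**2 = (0 + ((16 + 25/16 - 10) + 7))**2 = (0 + (121/16 + 7))**2 = (0 + 233/16)**2 = (233/16)**2 = 54289/256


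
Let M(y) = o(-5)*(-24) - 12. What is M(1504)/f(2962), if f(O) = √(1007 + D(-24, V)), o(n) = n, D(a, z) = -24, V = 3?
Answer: 108*√983/983 ≈ 3.4447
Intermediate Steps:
f(O) = √983 (f(O) = √(1007 - 24) = √983)
M(y) = 108 (M(y) = -5*(-24) - 12 = 120 - 12 = 108)
M(1504)/f(2962) = 108/(√983) = 108*(√983/983) = 108*√983/983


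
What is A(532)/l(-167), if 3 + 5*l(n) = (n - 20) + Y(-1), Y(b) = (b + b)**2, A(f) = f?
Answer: -1330/93 ≈ -14.301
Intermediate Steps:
Y(b) = 4*b**2 (Y(b) = (2*b)**2 = 4*b**2)
l(n) = -19/5 + n/5 (l(n) = -3/5 + ((n - 20) + 4*(-1)**2)/5 = -3/5 + ((-20 + n) + 4*1)/5 = -3/5 + ((-20 + n) + 4)/5 = -3/5 + (-16 + n)/5 = -3/5 + (-16/5 + n/5) = -19/5 + n/5)
A(532)/l(-167) = 532/(-19/5 + (1/5)*(-167)) = 532/(-19/5 - 167/5) = 532/(-186/5) = 532*(-5/186) = -1330/93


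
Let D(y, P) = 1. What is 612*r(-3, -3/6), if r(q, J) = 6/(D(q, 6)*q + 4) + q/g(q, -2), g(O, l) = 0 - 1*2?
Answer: 4590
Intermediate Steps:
g(O, l) = -2 (g(O, l) = 0 - 2 = -2)
r(q, J) = 6/(4 + q) - q/2 (r(q, J) = 6/(1*q + 4) + q/(-2) = 6/(q + 4) + q*(-1/2) = 6/(4 + q) - q/2)
612*r(-3, -3/6) = 612*((12 - 1*(-3)**2 - 4*(-3))/(2*(4 - 3))) = 612*((1/2)*(12 - 1*9 + 12)/1) = 612*((1/2)*1*(12 - 9 + 12)) = 612*((1/2)*1*15) = 612*(15/2) = 4590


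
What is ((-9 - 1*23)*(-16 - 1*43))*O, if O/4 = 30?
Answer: 226560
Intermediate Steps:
O = 120 (O = 4*30 = 120)
((-9 - 1*23)*(-16 - 1*43))*O = ((-9 - 1*23)*(-16 - 1*43))*120 = ((-9 - 23)*(-16 - 43))*120 = -32*(-59)*120 = 1888*120 = 226560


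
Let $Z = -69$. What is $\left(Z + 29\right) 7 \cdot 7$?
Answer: $-1960$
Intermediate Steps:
$\left(Z + 29\right) 7 \cdot 7 = \left(-69 + 29\right) 7 \cdot 7 = \left(-40\right) 49 = -1960$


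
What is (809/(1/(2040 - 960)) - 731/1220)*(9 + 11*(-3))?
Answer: -6395626014/305 ≈ -2.0969e+7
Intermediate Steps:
(809/(1/(2040 - 960)) - 731/1220)*(9 + 11*(-3)) = (809/(1/1080) - 731*1/1220)*(9 - 33) = (809/(1/1080) - 731/1220)*(-24) = (809*1080 - 731/1220)*(-24) = (873720 - 731/1220)*(-24) = (1065937669/1220)*(-24) = -6395626014/305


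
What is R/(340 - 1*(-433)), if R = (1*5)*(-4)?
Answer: -20/773 ≈ -0.025873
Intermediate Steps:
R = -20 (R = 5*(-4) = -20)
R/(340 - 1*(-433)) = -20/(340 - 1*(-433)) = -20/(340 + 433) = -20/773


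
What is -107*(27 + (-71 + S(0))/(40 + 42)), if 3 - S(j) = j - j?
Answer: -114811/41 ≈ -2800.3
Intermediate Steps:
S(j) = 3 (S(j) = 3 - (j - j) = 3 - 1*0 = 3 + 0 = 3)
-107*(27 + (-71 + S(0))/(40 + 42)) = -107*(27 + (-71 + 3)/(40 + 42)) = -107*(27 - 68/82) = -107*(27 - 68*1/82) = -107*(27 - 34/41) = -107*1073/41 = -114811/41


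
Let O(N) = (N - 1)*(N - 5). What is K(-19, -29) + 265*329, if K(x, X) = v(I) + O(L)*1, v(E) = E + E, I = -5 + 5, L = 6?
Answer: 87190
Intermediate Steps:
I = 0
O(N) = (-1 + N)*(-5 + N)
v(E) = 2*E
K(x, X) = 5 (K(x, X) = 2*0 + (5 + 6² - 6*6)*1 = 0 + (5 + 36 - 36)*1 = 0 + 5*1 = 0 + 5 = 5)
K(-19, -29) + 265*329 = 5 + 265*329 = 5 + 87185 = 87190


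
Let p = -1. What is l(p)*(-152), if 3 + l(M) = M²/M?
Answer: 608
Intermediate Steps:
l(M) = -3 + M (l(M) = -3 + M²/M = -3 + M)
l(p)*(-152) = (-3 - 1)*(-152) = -4*(-152) = 608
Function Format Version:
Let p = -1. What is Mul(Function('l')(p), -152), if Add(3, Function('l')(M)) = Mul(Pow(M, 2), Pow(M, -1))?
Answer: 608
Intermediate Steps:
Function('l')(M) = Add(-3, M) (Function('l')(M) = Add(-3, Mul(Pow(M, 2), Pow(M, -1))) = Add(-3, M))
Mul(Function('l')(p), -152) = Mul(Add(-3, -1), -152) = Mul(-4, -152) = 608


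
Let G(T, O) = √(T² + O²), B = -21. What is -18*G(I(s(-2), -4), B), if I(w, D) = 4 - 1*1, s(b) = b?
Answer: -270*√2 ≈ -381.84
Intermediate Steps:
I(w, D) = 3 (I(w, D) = 4 - 1 = 3)
G(T, O) = √(O² + T²)
-18*G(I(s(-2), -4), B) = -18*√((-21)² + 3²) = -18*√(441 + 9) = -270*√2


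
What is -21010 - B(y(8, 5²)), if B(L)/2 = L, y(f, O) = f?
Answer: -21026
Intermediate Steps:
B(L) = 2*L
-21010 - B(y(8, 5²)) = -21010 - 2*8 = -21010 - 1*16 = -21010 - 16 = -21026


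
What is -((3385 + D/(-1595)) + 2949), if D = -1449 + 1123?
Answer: -10103056/1595 ≈ -6334.2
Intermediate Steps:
D = -326
-((3385 + D/(-1595)) + 2949) = -((3385 - 326/(-1595)) + 2949) = -((3385 - 326*(-1/1595)) + 2949) = -((3385 + 326/1595) + 2949) = -(5399401/1595 + 2949) = -1*10103056/1595 = -10103056/1595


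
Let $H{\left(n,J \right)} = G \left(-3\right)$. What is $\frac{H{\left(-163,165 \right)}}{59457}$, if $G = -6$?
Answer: $\frac{6}{19819} \approx 0.00030274$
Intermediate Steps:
$H{\left(n,J \right)} = 18$ ($H{\left(n,J \right)} = \left(-6\right) \left(-3\right) = 18$)
$\frac{H{\left(-163,165 \right)}}{59457} = \frac{18}{59457} = 18 \cdot \frac{1}{59457} = \frac{6}{19819}$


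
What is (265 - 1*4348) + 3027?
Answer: -1056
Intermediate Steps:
(265 - 1*4348) + 3027 = (265 - 4348) + 3027 = -4083 + 3027 = -1056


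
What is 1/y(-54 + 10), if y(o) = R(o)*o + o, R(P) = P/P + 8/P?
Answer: -1/80 ≈ -0.012500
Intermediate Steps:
R(P) = 1 + 8/P
y(o) = 8 + 2*o (y(o) = ((8 + o)/o)*o + o = (8 + o) + o = 8 + 2*o)
1/y(-54 + 10) = 1/(8 + 2*(-54 + 10)) = 1/(8 + 2*(-44)) = 1/(8 - 88) = 1/(-80) = -1/80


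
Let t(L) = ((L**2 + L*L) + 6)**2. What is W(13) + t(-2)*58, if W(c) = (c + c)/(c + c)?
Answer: 11369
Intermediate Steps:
W(c) = 1 (W(c) = (2*c)/((2*c)) = (2*c)*(1/(2*c)) = 1)
t(L) = (6 + 2*L**2)**2 (t(L) = ((L**2 + L**2) + 6)**2 = (2*L**2 + 6)**2 = (6 + 2*L**2)**2)
W(13) + t(-2)*58 = 1 + (4*(3 + (-2)**2)**2)*58 = 1 + (4*(3 + 4)**2)*58 = 1 + (4*7**2)*58 = 1 + (4*49)*58 = 1 + 196*58 = 1 + 11368 = 11369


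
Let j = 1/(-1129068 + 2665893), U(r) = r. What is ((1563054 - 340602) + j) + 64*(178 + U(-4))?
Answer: 1895808878101/1536825 ≈ 1.2336e+6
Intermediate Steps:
j = 1/1536825 ≈ 6.5069e-7
((1563054 - 340602) + j) + 64*(178 + U(-4)) = ((1563054 - 340602) + 1/1536825) + 64*(178 - 4) = (1222452 + 1/1536825) + 64*174 = 1878694794901/1536825 + 11136 = 1895808878101/1536825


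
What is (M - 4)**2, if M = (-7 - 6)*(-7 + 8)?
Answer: 289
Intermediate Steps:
M = -13 (M = -13*1 = -13)
(M - 4)**2 = (-13 - 4)**2 = (-17)**2 = 289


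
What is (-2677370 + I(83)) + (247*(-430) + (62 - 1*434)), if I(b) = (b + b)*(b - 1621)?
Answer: -3039260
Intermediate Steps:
I(b) = 2*b*(-1621 + b) (I(b) = (2*b)*(-1621 + b) = 2*b*(-1621 + b))
(-2677370 + I(83)) + (247*(-430) + (62 - 1*434)) = (-2677370 + 2*83*(-1621 + 83)) + (247*(-430) + (62 - 1*434)) = (-2677370 + 2*83*(-1538)) + (-106210 + (62 - 434)) = (-2677370 - 255308) + (-106210 - 372) = -2932678 - 106582 = -3039260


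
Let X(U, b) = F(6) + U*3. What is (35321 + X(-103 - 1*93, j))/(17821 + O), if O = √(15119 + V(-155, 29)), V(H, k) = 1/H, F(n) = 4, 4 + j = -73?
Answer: 95952451935/49223802911 - 69474*√90808455/49223802911 ≈ 1.9359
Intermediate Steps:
j = -77 (j = -4 - 73 = -77)
O = 2*√90808455/155 (O = √(15119 + 1/(-155)) = √(15119 - 1/155) = √(2343444/155) = 2*√90808455/155 ≈ 122.96)
X(U, b) = 4 + 3*U (X(U, b) = 4 + U*3 = 4 + 3*U)
(35321 + X(-103 - 1*93, j))/(17821 + O) = (35321 + (4 + 3*(-103 - 1*93)))/(17821 + 2*√90808455/155) = (35321 + (4 + 3*(-103 - 93)))/(17821 + 2*√90808455/155) = (35321 + (4 + 3*(-196)))/(17821 + 2*√90808455/155) = (35321 + (4 - 588))/(17821 + 2*√90808455/155) = (35321 - 584)/(17821 + 2*√90808455/155) = 34737/(17821 + 2*√90808455/155)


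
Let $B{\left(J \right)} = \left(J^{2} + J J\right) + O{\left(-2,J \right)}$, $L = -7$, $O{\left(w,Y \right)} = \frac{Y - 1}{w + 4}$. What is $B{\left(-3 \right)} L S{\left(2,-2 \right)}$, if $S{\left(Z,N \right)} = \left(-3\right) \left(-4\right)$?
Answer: $-1344$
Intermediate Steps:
$S{\left(Z,N \right)} = 12$
$O{\left(w,Y \right)} = \frac{-1 + Y}{4 + w}$
$B{\left(J \right)} = - \frac{1}{2} + \frac{J}{2} + 2 J^{2}$ ($B{\left(J \right)} = \left(J^{2} + J J\right) + \frac{-1 + J}{4 - 2} = \left(J^{2} + J^{2}\right) + \frac{-1 + J}{2} = 2 J^{2} + \frac{-1 + J}{2} = 2 J^{2} + \left(- \frac{1}{2} + \frac{J}{2}\right) = - \frac{1}{2} + \frac{J}{2} + 2 J^{2}$)
$B{\left(-3 \right)} L S{\left(2,-2 \right)} = \left(- \frac{1}{2} + \frac{1}{2} \left(-3\right) + 2 \left(-3\right)^{2}\right) \left(-7\right) 12 = \left(- \frac{1}{2} - \frac{3}{2} + 2 \cdot 9\right) \left(-7\right) 12 = \left(- \frac{1}{2} - \frac{3}{2} + 18\right) \left(-7\right) 12 = 16 \left(-7\right) 12 = \left(-112\right) 12 = -1344$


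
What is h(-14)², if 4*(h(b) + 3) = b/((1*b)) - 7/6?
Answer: 5329/576 ≈ 9.2517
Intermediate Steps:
h(b) = -73/24 (h(b) = -3 + (b/((1*b)) - 7/6)/4 = -3 + (b/b - 7*⅙)/4 = -3 + (1 - 7/6)/4 = -3 + (¼)*(-⅙) = -3 - 1/24 = -73/24)
h(-14)² = (-73/24)² = 5329/576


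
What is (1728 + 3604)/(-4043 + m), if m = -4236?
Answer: -5332/8279 ≈ -0.64404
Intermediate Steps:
(1728 + 3604)/(-4043 + m) = (1728 + 3604)/(-4043 - 4236) = 5332/(-8279) = 5332*(-1/8279) = -5332/8279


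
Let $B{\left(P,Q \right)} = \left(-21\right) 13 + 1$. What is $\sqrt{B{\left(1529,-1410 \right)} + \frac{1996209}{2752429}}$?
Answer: $\frac{i \sqrt{2055140965269491}}{2752429} \approx 16.47 i$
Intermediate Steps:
$B{\left(P,Q \right)} = -272$ ($B{\left(P,Q \right)} = -273 + 1 = -272$)
$\sqrt{B{\left(1529,-1410 \right)} + \frac{1996209}{2752429}} = \sqrt{-272 + \frac{1996209}{2752429}} = \sqrt{- \frac{746664479}{2752429}} = \frac{i \sqrt{2055140965269491}}{2752429}$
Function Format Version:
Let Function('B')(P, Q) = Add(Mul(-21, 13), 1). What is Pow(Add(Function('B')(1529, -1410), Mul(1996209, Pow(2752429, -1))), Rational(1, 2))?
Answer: Mul(Rational(1, 2752429), I, Pow(2055140965269491, Rational(1, 2))) ≈ Mul(16.470, I)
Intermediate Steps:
Function('B')(P, Q) = -272 (Function('B')(P, Q) = Add(-273, 1) = -272)
Pow(Add(Function('B')(1529, -1410), Mul(1996209, Pow(2752429, -1))), Rational(1, 2)) = Pow(Add(-272, Mul(1996209, Pow(2752429, -1))), Rational(1, 2)) = Pow(Add(-272, Mul(1996209, Rational(1, 2752429))), Rational(1, 2)) = Pow(Add(-272, Rational(1996209, 2752429)), Rational(1, 2)) = Pow(Rational(-746664479, 2752429), Rational(1, 2)) = Mul(Rational(1, 2752429), I, Pow(2055140965269491, Rational(1, 2)))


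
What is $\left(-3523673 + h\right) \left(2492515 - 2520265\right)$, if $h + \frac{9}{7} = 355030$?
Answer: $\frac{615509152500}{7} \approx 8.793 \cdot 10^{10}$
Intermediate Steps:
$h = \frac{2485201}{7}$ ($h = - \frac{9}{7} + 355030 = \frac{2485201}{7} \approx 3.5503 \cdot 10^{5}$)
$\left(-3523673 + h\right) \left(2492515 - 2520265\right) = \left(-3523673 + \frac{2485201}{7}\right) \left(2492515 - 2520265\right) = \left(- \frac{22180510}{7}\right) \left(-27750\right) = \frac{615509152500}{7}$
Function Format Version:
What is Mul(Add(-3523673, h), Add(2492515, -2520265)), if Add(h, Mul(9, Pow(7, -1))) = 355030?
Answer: Rational(615509152500, 7) ≈ 8.7930e+10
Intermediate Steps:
h = Rational(2485201, 7) (h = Add(Rational(-9, 7), 355030) = Rational(2485201, 7) ≈ 3.5503e+5)
Mul(Add(-3523673, h), Add(2492515, -2520265)) = Mul(Add(-3523673, Rational(2485201, 7)), Add(2492515, -2520265)) = Mul(Rational(-22180510, 7), -27750) = Rational(615509152500, 7)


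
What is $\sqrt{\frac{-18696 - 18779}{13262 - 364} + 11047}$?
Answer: $\frac{\sqrt{1837277936438}}{12898} \approx 105.09$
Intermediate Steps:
$\sqrt{\frac{-18696 - 18779}{13262 - 364} + 11047} = \sqrt{\frac{-18696 - 18779}{12898} + 11047} = \sqrt{\left(-18696 - 18779\right) \frac{1}{12898} + 11047} = \sqrt{\left(-37475\right) \frac{1}{12898} + 11047} = \sqrt{- \frac{37475}{12898} + 11047} = \sqrt{\frac{142446731}{12898}} = \frac{\sqrt{1837277936438}}{12898}$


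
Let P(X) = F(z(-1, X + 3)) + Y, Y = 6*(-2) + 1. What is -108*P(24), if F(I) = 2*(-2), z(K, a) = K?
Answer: 1620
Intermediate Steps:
F(I) = -4
Y = -11 (Y = -12 + 1 = -11)
P(X) = -15 (P(X) = -4 - 11 = -15)
-108*P(24) = -108*(-15) = 1620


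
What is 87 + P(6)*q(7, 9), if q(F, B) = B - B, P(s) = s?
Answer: 87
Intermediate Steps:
q(F, B) = 0
87 + P(6)*q(7, 9) = 87 + 6*0 = 87 + 0 = 87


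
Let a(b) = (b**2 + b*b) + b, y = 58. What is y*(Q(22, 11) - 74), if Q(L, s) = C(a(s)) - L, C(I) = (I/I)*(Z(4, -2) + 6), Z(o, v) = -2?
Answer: -5336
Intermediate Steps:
a(b) = b + 2*b**2 (a(b) = (b**2 + b**2) + b = 2*b**2 + b = b + 2*b**2)
C(I) = 4 (C(I) = (I/I)*(-2 + 6) = 1*4 = 4)
Q(L, s) = 4 - L
y*(Q(22, 11) - 74) = 58*((4 - 1*22) - 74) = 58*((4 - 22) - 74) = 58*(-18 - 74) = 58*(-92) = -5336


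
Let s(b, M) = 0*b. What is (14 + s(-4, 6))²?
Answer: 196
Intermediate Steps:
s(b, M) = 0
(14 + s(-4, 6))² = (14 + 0)² = 14² = 196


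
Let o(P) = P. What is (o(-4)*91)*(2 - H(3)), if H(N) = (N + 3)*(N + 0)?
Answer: 5824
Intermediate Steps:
H(N) = N*(3 + N) (H(N) = (3 + N)*N = N*(3 + N))
(o(-4)*91)*(2 - H(3)) = (-4*91)*(2 - 3*(3 + 3)) = -364*(2 - 3*6) = -364*(2 - 1*18) = -364*(2 - 18) = -364*(-16) = 5824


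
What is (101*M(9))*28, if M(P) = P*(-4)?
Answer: -101808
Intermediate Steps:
M(P) = -4*P
(101*M(9))*28 = (101*(-4*9))*28 = (101*(-36))*28 = -3636*28 = -101808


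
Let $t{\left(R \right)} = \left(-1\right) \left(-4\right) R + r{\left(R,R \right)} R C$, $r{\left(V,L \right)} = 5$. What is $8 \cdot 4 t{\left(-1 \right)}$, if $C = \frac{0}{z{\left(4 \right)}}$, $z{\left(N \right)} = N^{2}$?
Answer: $-128$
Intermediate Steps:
$C = 0$ ($C = \frac{0}{4^{2}} = \frac{0}{16} = 0 \cdot \frac{1}{16} = 0$)
$t{\left(R \right)} = 4 R$ ($t{\left(R \right)} = \left(-1\right) \left(-4\right) R + 5 R 0 = 4 R + 0 = 4 R$)
$8 \cdot 4 t{\left(-1 \right)} = 8 \cdot 4 \cdot 4 \left(-1\right) = 32 \left(-4\right) = -128$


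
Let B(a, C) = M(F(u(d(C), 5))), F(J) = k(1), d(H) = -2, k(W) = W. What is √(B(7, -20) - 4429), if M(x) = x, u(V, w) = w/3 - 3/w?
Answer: 6*I*√123 ≈ 66.543*I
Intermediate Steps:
u(V, w) = -3/w + w/3 (u(V, w) = w*(⅓) - 3/w = w/3 - 3/w = -3/w + w/3)
F(J) = 1
B(a, C) = 1
√(B(7, -20) - 4429) = √(1 - 4429) = √(-4428) = 6*I*√123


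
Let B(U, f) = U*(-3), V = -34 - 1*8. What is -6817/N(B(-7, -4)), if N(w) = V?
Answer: 6817/42 ≈ 162.31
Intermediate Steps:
V = -42 (V = -34 - 8 = -42)
B(U, f) = -3*U
N(w) = -42
-6817/N(B(-7, -4)) = -6817/(-42) = -6817*(-1/42) = 6817/42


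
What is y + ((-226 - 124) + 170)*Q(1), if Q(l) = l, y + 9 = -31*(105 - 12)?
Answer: -3072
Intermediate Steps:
y = -2892 (y = -9 - 31*(105 - 12) = -9 - 31*93 = -9 - 2883 = -2892)
y + ((-226 - 124) + 170)*Q(1) = -2892 + ((-226 - 124) + 170)*1 = -2892 + (-350 + 170)*1 = -2892 - 180*1 = -2892 - 180 = -3072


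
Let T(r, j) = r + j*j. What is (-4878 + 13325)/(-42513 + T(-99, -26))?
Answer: -8447/41936 ≈ -0.20143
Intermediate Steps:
T(r, j) = r + j**2
(-4878 + 13325)/(-42513 + T(-99, -26)) = (-4878 + 13325)/(-42513 + (-99 + (-26)**2)) = 8447/(-42513 + (-99 + 676)) = 8447/(-42513 + 577) = 8447/(-41936) = 8447*(-1/41936) = -8447/41936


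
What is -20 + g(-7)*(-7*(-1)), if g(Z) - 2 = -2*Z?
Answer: 92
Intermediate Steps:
g(Z) = 2 - 2*Z
-20 + g(-7)*(-7*(-1)) = -20 + (2 - 2*(-7))*(-7*(-1)) = -20 + (2 + 14)*7 = -20 + 16*7 = -20 + 112 = 92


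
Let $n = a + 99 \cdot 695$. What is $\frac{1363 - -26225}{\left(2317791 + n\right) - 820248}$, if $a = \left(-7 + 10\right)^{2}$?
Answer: $\frac{9196}{522119} \approx 0.017613$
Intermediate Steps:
$a = 9$ ($a = 3^{2} = 9$)
$n = 68814$ ($n = 9 + 99 \cdot 695 = 9 + 68805 = 68814$)
$\frac{1363 - -26225}{\left(2317791 + n\right) - 820248} = \frac{1363 - -26225}{\left(2317791 + 68814\right) - 820248} = \frac{1363 + 26225}{2386605 - 820248} = \frac{27588}{1566357} = 27588 \cdot \frac{1}{1566357} = \frac{9196}{522119}$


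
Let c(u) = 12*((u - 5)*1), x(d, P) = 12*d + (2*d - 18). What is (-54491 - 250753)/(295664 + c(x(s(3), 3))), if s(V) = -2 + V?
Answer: -76311/73889 ≈ -1.0328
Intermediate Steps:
x(d, P) = -18 + 14*d (x(d, P) = 12*d + (-18 + 2*d) = -18 + 14*d)
c(u) = -60 + 12*u (c(u) = 12*((-5 + u)*1) = 12*(-5 + u) = -60 + 12*u)
(-54491 - 250753)/(295664 + c(x(s(3), 3))) = (-54491 - 250753)/(295664 + (-60 + 12*(-18 + 14*(-2 + 3)))) = -305244/(295664 + (-60 + 12*(-18 + 14*1))) = -305244/(295664 + (-60 + 12*(-18 + 14))) = -305244/(295664 + (-60 + 12*(-4))) = -305244/(295664 + (-60 - 48)) = -305244/(295664 - 108) = -305244/295556 = -305244*1/295556 = -76311/73889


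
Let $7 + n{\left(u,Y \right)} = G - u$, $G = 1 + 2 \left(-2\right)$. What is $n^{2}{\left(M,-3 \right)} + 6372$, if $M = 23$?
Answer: $7461$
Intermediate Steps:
$G = -3$ ($G = 1 - 4 = -3$)
$n{\left(u,Y \right)} = -10 - u$ ($n{\left(u,Y \right)} = -7 - \left(3 + u\right) = -10 - u$)
$n^{2}{\left(M,-3 \right)} + 6372 = \left(-10 - 23\right)^{2} + 6372 = \left(-33\right)^{2} + 6372 = 1089 + 6372 = 7461$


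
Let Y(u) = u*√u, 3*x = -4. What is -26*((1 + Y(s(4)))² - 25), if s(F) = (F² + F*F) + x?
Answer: -20229040/27 - 9568*√69/9 ≈ -7.5806e+5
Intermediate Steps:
x = -4/3 (x = (⅓)*(-4) = -4/3 ≈ -1.3333)
s(F) = -4/3 + 2*F² (s(F) = (F² + F*F) - 4/3 = (F² + F²) - 4/3 = 2*F² - 4/3 = -4/3 + 2*F²)
Y(u) = u^(3/2)
-26*((1 + Y(s(4)))² - 25) = -26*((1 + (-4/3 + 2*4²)^(3/2))² - 25) = -26*((1 + (-4/3 + 2*16)^(3/2))² - 25) = -26*((1 + (-4/3 + 32)^(3/2))² - 25) = -26*((1 + (92/3)^(3/2))² - 25) = -26*((1 + 184*√69/9)² - 25) = -26*(-25 + (1 + 184*√69/9)²) = 650 - 26*(1 + 184*√69/9)²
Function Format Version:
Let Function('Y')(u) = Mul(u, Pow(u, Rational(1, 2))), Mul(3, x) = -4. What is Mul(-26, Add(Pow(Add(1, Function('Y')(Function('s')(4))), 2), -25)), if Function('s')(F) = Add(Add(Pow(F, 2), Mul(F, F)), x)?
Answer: Add(Rational(-20229040, 27), Mul(Rational(-9568, 9), Pow(69, Rational(1, 2)))) ≈ -7.5806e+5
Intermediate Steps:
x = Rational(-4, 3) (x = Mul(Rational(1, 3), -4) = Rational(-4, 3) ≈ -1.3333)
Function('s')(F) = Add(Rational(-4, 3), Mul(2, Pow(F, 2))) (Function('s')(F) = Add(Add(Pow(F, 2), Mul(F, F)), Rational(-4, 3)) = Add(Add(Pow(F, 2), Pow(F, 2)), Rational(-4, 3)) = Add(Mul(2, Pow(F, 2)), Rational(-4, 3)) = Add(Rational(-4, 3), Mul(2, Pow(F, 2))))
Function('Y')(u) = Pow(u, Rational(3, 2))
Mul(-26, Add(Pow(Add(1, Function('Y')(Function('s')(4))), 2), -25)) = Mul(-26, Add(Pow(Add(1, Pow(Add(Rational(-4, 3), Mul(2, Pow(4, 2))), Rational(3, 2))), 2), -25)) = Mul(-26, Add(Pow(Add(1, Pow(Add(Rational(-4, 3), Mul(2, 16)), Rational(3, 2))), 2), -25)) = Mul(-26, Add(Pow(Add(1, Pow(Add(Rational(-4, 3), 32), Rational(3, 2))), 2), -25)) = Mul(-26, Add(Pow(Add(1, Pow(Rational(92, 3), Rational(3, 2))), 2), -25)) = Mul(-26, Add(Pow(Add(1, Mul(Rational(184, 9), Pow(69, Rational(1, 2)))), 2), -25)) = Mul(-26, Add(-25, Pow(Add(1, Mul(Rational(184, 9), Pow(69, Rational(1, 2)))), 2))) = Add(650, Mul(-26, Pow(Add(1, Mul(Rational(184, 9), Pow(69, Rational(1, 2)))), 2)))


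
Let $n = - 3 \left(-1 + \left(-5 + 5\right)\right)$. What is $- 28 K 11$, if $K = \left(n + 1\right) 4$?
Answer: $-4928$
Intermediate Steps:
$n = 3$ ($n = - 3 \left(-1 + 0\right) = \left(-3\right) \left(-1\right) = 3$)
$K = 16$ ($K = \left(3 + 1\right) 4 = 4 \cdot 4 = 16$)
$- 28 K 11 = \left(-28\right) 16 \cdot 11 = \left(-448\right) 11 = -4928$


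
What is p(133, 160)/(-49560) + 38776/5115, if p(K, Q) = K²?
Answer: 3488113/482856 ≈ 7.2239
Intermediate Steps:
p(133, 160)/(-49560) + 38776/5115 = 133²/(-49560) + 38776/5115 = 17689*(-1/49560) + 38776*(1/5115) = -2527/7080 + 38776/5115 = 3488113/482856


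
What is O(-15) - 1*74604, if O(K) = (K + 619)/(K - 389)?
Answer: -7535155/101 ≈ -74606.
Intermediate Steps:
O(K) = (619 + K)/(-389 + K)
O(-15) - 1*74604 = (619 - 15)/(-389 - 15) - 1*74604 = 604/(-404) - 74604 = -1/404*604 - 74604 = -151/101 - 74604 = -7535155/101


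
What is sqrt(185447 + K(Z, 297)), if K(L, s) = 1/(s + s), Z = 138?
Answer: sqrt(7270264254)/198 ≈ 430.64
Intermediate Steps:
K(L, s) = 1/(2*s)
sqrt(185447 + K(Z, 297)) = sqrt(185447 + (1/2)/297) = sqrt(185447 + (1/2)*(1/297)) = sqrt(185447 + 1/594) = sqrt(110155519/594) = sqrt(7270264254)/198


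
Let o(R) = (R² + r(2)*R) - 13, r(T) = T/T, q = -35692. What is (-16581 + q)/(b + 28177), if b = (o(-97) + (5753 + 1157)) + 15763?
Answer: -52273/60149 ≈ -0.86906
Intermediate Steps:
r(T) = 1
o(R) = -13 + R + R² (o(R) = (R² + 1*R) - 13 = (R² + R) - 13 = (R + R²) - 13 = -13 + R + R²)
b = 31972 (b = ((-13 - 97 + (-97)²) + (5753 + 1157)) + 15763 = ((-13 - 97 + 9409) + 6910) + 15763 = (9299 + 6910) + 15763 = 16209 + 15763 = 31972)
(-16581 + q)/(b + 28177) = (-16581 - 35692)/(31972 + 28177) = -52273/60149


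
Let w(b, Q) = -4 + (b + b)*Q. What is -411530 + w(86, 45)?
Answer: -403794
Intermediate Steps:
w(b, Q) = -4 + 2*Q*b (w(b, Q) = -4 + (2*b)*Q = -4 + 2*Q*b)
-411530 + w(86, 45) = -411530 + (-4 + 2*45*86) = -411530 + (-4 + 7740) = -411530 + 7736 = -403794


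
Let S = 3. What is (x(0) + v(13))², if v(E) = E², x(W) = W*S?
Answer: 28561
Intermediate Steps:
x(W) = 3*W (x(W) = W*3 = 3*W)
(x(0) + v(13))² = (3*0 + 13²)² = (0 + 169)² = 169² = 28561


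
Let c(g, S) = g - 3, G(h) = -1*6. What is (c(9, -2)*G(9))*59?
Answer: -2124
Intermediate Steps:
G(h) = -6
c(g, S) = -3 + g
(c(9, -2)*G(9))*59 = ((-3 + 9)*(-6))*59 = (6*(-6))*59 = -36*59 = -2124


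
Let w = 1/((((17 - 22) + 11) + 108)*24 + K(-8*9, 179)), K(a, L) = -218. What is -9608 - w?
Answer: -24192945/2518 ≈ -9608.0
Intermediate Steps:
w = 1/2518 (w = 1/((((17 - 22) + 11) + 108)*24 - 218) = 1/(((-5 + 11) + 108)*24 - 218) = 1/((6 + 108)*24 - 218) = 1/(114*24 - 218) = 1/(2736 - 218) = 1/2518 ≈ 0.00039714)
-9608 - w = -9608 - 1*1/2518 = -9608 - 1/2518 = -24192945/2518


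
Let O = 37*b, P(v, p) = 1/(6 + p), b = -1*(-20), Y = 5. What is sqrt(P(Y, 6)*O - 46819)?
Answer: 4*I*sqrt(26301)/3 ≈ 216.23*I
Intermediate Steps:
b = 20
O = 740 (O = 37*20 = 740)
sqrt(P(Y, 6)*O - 46819) = sqrt(740/(6 + 6) - 46819) = sqrt(740/12 - 46819) = sqrt((1/12)*740 - 46819) = sqrt(185/3 - 46819) = sqrt(-140272/3) = 4*I*sqrt(26301)/3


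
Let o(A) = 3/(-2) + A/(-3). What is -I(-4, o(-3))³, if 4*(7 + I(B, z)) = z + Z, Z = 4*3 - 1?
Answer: 42875/512 ≈ 83.740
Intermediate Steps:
Z = 11 (Z = 12 - 1 = 11)
o(A) = -3/2 - A/3 (o(A) = 3*(-½) + A*(-⅓) = -3/2 - A/3)
I(B, z) = -17/4 + z/4 (I(B, z) = -7 + (z + 11)/4 = -7 + (11 + z)/4 = -7 + (11/4 + z/4) = -17/4 + z/4)
-I(-4, o(-3))³ = -(-17/4 + (-3/2 - ⅓*(-3))/4)³ = -(-17/4 + (-3/2 + 1)/4)³ = -(-17/4 + (¼)*(-½))³ = -(-17/4 - ⅛)³ = -(-35/8)³ = -1*(-42875/512) = 42875/512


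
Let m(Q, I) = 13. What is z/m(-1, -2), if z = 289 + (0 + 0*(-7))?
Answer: 289/13 ≈ 22.231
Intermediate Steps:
z = 289 (z = 289 + (0 + 0) = 289 + 0 = 289)
z/m(-1, -2) = 289/13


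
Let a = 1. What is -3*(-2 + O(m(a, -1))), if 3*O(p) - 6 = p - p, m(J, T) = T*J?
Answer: 0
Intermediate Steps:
m(J, T) = J*T
O(p) = 2 (O(p) = 2 + (p - p)/3 = 2 + (1/3)*0 = 2 + 0 = 2)
-3*(-2 + O(m(a, -1))) = -3*(-2 + 2) = -3*0 = 0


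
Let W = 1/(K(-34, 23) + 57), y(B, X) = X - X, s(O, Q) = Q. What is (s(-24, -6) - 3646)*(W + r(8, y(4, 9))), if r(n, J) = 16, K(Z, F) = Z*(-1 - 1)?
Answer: -7307652/125 ≈ -58461.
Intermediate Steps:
y(B, X) = 0
K(Z, F) = -2*Z (K(Z, F) = Z*(-2) = -2*Z)
W = 1/125 (W = 1/(-2*(-34) + 57) = 1/(68 + 57) = 1/125 ≈ 0.0080000)
(s(-24, -6) - 3646)*(W + r(8, y(4, 9))) = (-6 - 3646)*(1/125 + 16) = -3652*2001/125 = -7307652/125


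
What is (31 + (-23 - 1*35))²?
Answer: 729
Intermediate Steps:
(31 + (-23 - 1*35))² = (31 + (-23 - 35))² = (31 - 58)² = (-27)² = 729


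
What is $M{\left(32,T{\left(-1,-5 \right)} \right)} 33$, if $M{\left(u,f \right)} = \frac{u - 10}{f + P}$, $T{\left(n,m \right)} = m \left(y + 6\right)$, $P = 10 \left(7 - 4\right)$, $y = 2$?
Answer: $- \frac{363}{5} \approx -72.6$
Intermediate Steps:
$P = 30$ ($P = 10 \left(7 - 4\right) = 10 \cdot 3 = 30$)
$T{\left(n,m \right)} = 8 m$ ($T{\left(n,m \right)} = m \left(2 + 6\right) = m 8 = 8 m$)
$M{\left(u,f \right)} = \frac{-10 + u}{30 + f}$ ($M{\left(u,f \right)} = \frac{u - 10}{f + 30} = \frac{-10 + u}{30 + f}$)
$M{\left(32,T{\left(-1,-5 \right)} \right)} 33 = \frac{-10 + 32}{30 + 8 \left(-5\right)} 33 = \frac{1}{30 - 40} \cdot 22 \cdot 33 = \frac{1}{-10} \cdot 22 \cdot 33 = \left(- \frac{1}{10}\right) 22 \cdot 33 = \left(- \frac{11}{5}\right) 33 = - \frac{363}{5}$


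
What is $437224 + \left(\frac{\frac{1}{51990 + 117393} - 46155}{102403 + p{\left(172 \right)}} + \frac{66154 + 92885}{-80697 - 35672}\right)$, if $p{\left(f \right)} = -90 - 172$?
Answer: $\frac{880256853392173888535}{2013294134530107} \approx 4.3722 \cdot 10^{5}$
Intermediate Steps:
$p{\left(f \right)} = -262$
$437224 + \left(\frac{\frac{1}{51990 + 117393} - 46155}{102403 + p{\left(172 \right)}} + \frac{66154 + 92885}{-80697 - 35672}\right) = 437224 + \left(\frac{\frac{1}{51990 + 117393} - 46155}{102403 - 262} + \frac{66154 + 92885}{-80697 - 35672}\right) = 437224 + \left(\frac{\frac{1}{169383} - 46155}{102141} + \frac{159039}{-116369}\right) = 437224 + \left(\left(\frac{1}{169383} - 46155\right) \frac{1}{102141} + 159039 \left(- \frac{1}{116369}\right)\right) = 437224 - \frac{3661283617614433}{2013294134530107} = \frac{880256853392173888535}{2013294134530107}$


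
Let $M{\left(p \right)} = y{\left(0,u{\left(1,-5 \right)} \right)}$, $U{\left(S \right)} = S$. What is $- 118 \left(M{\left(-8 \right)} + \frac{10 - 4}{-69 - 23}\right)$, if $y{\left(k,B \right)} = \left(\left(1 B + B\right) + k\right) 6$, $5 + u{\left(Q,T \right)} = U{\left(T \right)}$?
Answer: $\frac{325857}{23} \approx 14168.0$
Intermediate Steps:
$u{\left(Q,T \right)} = -5 + T$
$y{\left(k,B \right)} = 6 k + 12 B$ ($y{\left(k,B \right)} = \left(\left(B + B\right) + k\right) 6 = \left(2 B + k\right) 6 = \left(k + 2 B\right) 6 = 6 k + 12 B$)
$M{\left(p \right)} = -120$ ($M{\left(p \right)} = 6 \cdot 0 + 12 \left(-5 - 5\right) = 0 + 12 \left(-10\right) = 0 - 120 = -120$)
$- 118 \left(M{\left(-8 \right)} + \frac{10 - 4}{-69 - 23}\right) = - 118 \left(-120 + \frac{10 - 4}{-69 - 23}\right) = - 118 \left(-120 + \frac{6}{-92}\right) = - 118 \left(-120 + 6 \left(- \frac{1}{92}\right)\right) = - 118 \left(-120 - \frac{3}{46}\right) = \left(-118\right) \left(- \frac{5523}{46}\right) = \frac{325857}{23}$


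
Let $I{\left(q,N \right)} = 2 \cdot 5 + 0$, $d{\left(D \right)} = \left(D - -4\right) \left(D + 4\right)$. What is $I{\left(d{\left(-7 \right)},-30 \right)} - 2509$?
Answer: $-2499$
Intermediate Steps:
$d{\left(D \right)} = \left(4 + D\right)^{2}$ ($d{\left(D \right)} = \left(D + 4\right) \left(4 + D\right) = \left(4 + D\right) \left(4 + D\right) = \left(4 + D\right)^{2}$)
$I{\left(q,N \right)} = 10$ ($I{\left(q,N \right)} = 10 + 0 = 10$)
$I{\left(d{\left(-7 \right)},-30 \right)} - 2509 = 10 - 2509 = -2499$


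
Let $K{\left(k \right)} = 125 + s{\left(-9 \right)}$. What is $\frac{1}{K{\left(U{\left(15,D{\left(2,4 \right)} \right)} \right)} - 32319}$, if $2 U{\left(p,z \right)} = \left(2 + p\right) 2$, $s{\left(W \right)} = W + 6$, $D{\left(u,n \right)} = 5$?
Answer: $- \frac{1}{32197} \approx -3.1059 \cdot 10^{-5}$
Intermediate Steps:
$s{\left(W \right)} = 6 + W$
$U{\left(p,z \right)} = 2 + p$ ($U{\left(p,z \right)} = \frac{\left(2 + p\right) 2}{2} = \frac{4 + 2 p}{2} = 2 + p$)
$K{\left(k \right)} = 122$ ($K{\left(k \right)} = 125 + \left(6 - 9\right) = 125 - 3 = 122$)
$\frac{1}{K{\left(U{\left(15,D{\left(2,4 \right)} \right)} \right)} - 32319} = \frac{1}{122 - 32319} = \frac{1}{-32197} = - \frac{1}{32197}$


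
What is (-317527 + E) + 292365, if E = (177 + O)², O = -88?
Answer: -17241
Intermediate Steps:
E = 7921 (E = (177 - 88)² = 89² = 7921)
(-317527 + E) + 292365 = (-317527 + 7921) + 292365 = -309606 + 292365 = -17241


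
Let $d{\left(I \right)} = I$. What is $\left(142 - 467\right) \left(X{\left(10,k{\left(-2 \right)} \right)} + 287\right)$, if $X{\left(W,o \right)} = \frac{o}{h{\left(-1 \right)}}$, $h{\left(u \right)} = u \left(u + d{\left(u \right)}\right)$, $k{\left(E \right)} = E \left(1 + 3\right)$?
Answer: $-91975$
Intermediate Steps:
$k{\left(E \right)} = 4 E$ ($k{\left(E \right)} = E 4 = 4 E$)
$h{\left(u \right)} = 2 u^{2}$ ($h{\left(u \right)} = u \left(u + u\right) = u 2 u = 2 u^{2}$)
$X{\left(W,o \right)} = \frac{o}{2}$ ($X{\left(W,o \right)} = \frac{o}{2 \left(-1\right)^{2}} = \frac{o}{2 \cdot 1} = \frac{o}{2}$)
$\left(142 - 467\right) \left(X{\left(10,k{\left(-2 \right)} \right)} + 287\right) = \left(142 - 467\right) \left(\frac{4 \left(-2\right)}{2} + 287\right) = - 325 \left(\frac{1}{2} \left(-8\right) + 287\right) = - 325 \left(-4 + 287\right) = \left(-325\right) 283 = -91975$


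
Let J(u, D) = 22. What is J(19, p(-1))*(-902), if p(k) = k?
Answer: -19844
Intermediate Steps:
J(19, p(-1))*(-902) = 22*(-902) = -19844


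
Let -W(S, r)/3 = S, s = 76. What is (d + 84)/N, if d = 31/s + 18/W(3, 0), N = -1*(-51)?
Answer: 6263/3876 ≈ 1.6158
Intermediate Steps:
W(S, r) = -3*S
N = 51
d = -121/76 (d = 31/76 + 18/((-3*3)) = 31*(1/76) + 18/(-9) = 31/76 + 18*(-1/9) = 31/76 - 2 = -121/76 ≈ -1.5921)
(d + 84)/N = (-121/76 + 84)/51 = (6263/76)*(1/51) = 6263/3876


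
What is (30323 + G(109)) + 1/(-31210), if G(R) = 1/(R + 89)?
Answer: 46845858838/1544895 ≈ 30323.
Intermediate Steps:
G(R) = 1/(89 + R)
(30323 + G(109)) + 1/(-31210) = (30323 + 1/(89 + 109)) + 1/(-31210) = (30323 + 1/198) - 1/31210 = 6003955/198 - 1/31210 = 46845858838/1544895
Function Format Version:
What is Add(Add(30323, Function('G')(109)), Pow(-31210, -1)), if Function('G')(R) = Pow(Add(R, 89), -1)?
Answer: Rational(46845858838, 1544895) ≈ 30323.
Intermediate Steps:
Function('G')(R) = Pow(Add(89, R), -1)
Add(Add(30323, Function('G')(109)), Pow(-31210, -1)) = Add(Add(30323, Pow(Add(89, 109), -1)), Pow(-31210, -1)) = Add(Add(30323, Pow(198, -1)), Rational(-1, 31210)) = Add(Add(30323, Rational(1, 198)), Rational(-1, 31210)) = Add(Rational(6003955, 198), Rational(-1, 31210)) = Rational(46845858838, 1544895)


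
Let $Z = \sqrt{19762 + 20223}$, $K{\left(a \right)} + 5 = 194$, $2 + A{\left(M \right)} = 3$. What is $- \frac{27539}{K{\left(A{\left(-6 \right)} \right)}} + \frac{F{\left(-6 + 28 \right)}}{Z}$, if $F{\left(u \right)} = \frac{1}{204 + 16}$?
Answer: $- \frac{27539}{189} + \frac{\sqrt{39985}}{8796700} \approx -145.71$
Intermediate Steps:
$A{\left(M \right)} = 1$ ($A{\left(M \right)} = -2 + 3 = 1$)
$K{\left(a \right)} = 189$ ($K{\left(a \right)} = -5 + 194 = 189$)
$F{\left(u \right)} = \frac{1}{220}$
$Z = \sqrt{39985} \approx 199.96$
$- \frac{27539}{K{\left(A{\left(-6 \right)} \right)}} + \frac{F{\left(-6 + 28 \right)}}{Z} = - \frac{27539}{189} + \frac{1}{220 \sqrt{39985}} = \left(-27539\right) \frac{1}{189} + \frac{\frac{1}{39985} \sqrt{39985}}{220} = - \frac{27539}{189} + \frac{\sqrt{39985}}{8796700}$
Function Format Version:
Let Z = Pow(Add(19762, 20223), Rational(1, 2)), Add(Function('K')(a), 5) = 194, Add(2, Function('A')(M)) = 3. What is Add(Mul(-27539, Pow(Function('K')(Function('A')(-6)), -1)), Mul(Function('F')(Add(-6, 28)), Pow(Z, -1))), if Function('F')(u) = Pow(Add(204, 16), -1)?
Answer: Add(Rational(-27539, 189), Mul(Rational(1, 8796700), Pow(39985, Rational(1, 2)))) ≈ -145.71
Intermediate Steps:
Function('A')(M) = 1 (Function('A')(M) = Add(-2, 3) = 1)
Function('K')(a) = 189 (Function('K')(a) = Add(-5, 194) = 189)
Function('F')(u) = Rational(1, 220) (Function('F')(u) = Pow(220, -1) = Rational(1, 220))
Z = Pow(39985, Rational(1, 2)) ≈ 199.96
Add(Mul(-27539, Pow(Function('K')(Function('A')(-6)), -1)), Mul(Function('F')(Add(-6, 28)), Pow(Z, -1))) = Add(Mul(-27539, Pow(189, -1)), Mul(Rational(1, 220), Pow(Pow(39985, Rational(1, 2)), -1))) = Add(Mul(-27539, Rational(1, 189)), Mul(Rational(1, 220), Mul(Rational(1, 39985), Pow(39985, Rational(1, 2))))) = Add(Rational(-27539, 189), Mul(Rational(1, 8796700), Pow(39985, Rational(1, 2))))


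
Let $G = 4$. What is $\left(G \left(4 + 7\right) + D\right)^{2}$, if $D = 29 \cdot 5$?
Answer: $35721$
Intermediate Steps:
$D = 145$
$\left(G \left(4 + 7\right) + D\right)^{2} = \left(4 \left(4 + 7\right) + 145\right)^{2} = \left(4 \cdot 11 + 145\right)^{2} = \left(44 + 145\right)^{2} = 189^{2} = 35721$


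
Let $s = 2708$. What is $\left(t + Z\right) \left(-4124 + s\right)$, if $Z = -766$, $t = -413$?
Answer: $1669464$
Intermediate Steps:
$\left(t + Z\right) \left(-4124 + s\right) = \left(-413 - 766\right) \left(-4124 + 2708\right) = \left(-1179\right) \left(-1416\right) = 1669464$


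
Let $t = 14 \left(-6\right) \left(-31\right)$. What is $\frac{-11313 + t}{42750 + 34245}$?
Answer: $- \frac{2903}{25665} \approx -0.11311$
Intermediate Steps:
$t = 2604$ ($t = \left(-84\right) \left(-31\right) = 2604$)
$\frac{-11313 + t}{42750 + 34245} = \frac{-11313 + 2604}{42750 + 34245} = - \frac{8709}{76995} = \left(-8709\right) \frac{1}{76995} = - \frac{2903}{25665}$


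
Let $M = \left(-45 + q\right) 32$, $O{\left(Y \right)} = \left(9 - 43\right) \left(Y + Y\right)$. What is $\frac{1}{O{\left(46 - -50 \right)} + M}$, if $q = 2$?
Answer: $- \frac{1}{7904} \approx -0.00012652$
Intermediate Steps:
$O{\left(Y \right)} = - 68 Y$ ($O{\left(Y \right)} = - 34 \cdot 2 Y = - 68 Y$)
$M = -1376$ ($M = \left(-45 + 2\right) 32 = \left(-43\right) 32 = -1376$)
$\frac{1}{O{\left(46 - -50 \right)} + M} = \frac{1}{- 68 \left(46 - -50\right) - 1376} = \frac{1}{- 68 \left(46 + 50\right) - 1376} = \frac{1}{\left(-68\right) 96 - 1376} = \frac{1}{-6528 - 1376} = \frac{1}{-7904} = - \frac{1}{7904}$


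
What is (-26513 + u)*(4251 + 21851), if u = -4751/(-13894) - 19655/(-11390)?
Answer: -5475449916784012/7912633 ≈ -6.9199e+8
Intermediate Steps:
u = 16360023/7912633 (u = -4751*(-1/13894) - 19655*(-1/11390) = 4751/13894 + 3931/2278 = 16360023/7912633 ≈ 2.0676)
(-26513 + u)*(4251 + 21851) = (-26513 + 16360023/7912633)*(4251 + 21851) = -209771278706/7912633*26102 = -5475449916784012/7912633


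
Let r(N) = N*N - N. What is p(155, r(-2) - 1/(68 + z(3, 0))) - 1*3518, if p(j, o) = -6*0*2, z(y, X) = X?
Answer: -3518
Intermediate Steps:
r(N) = N² - N
p(j, o) = 0 (p(j, o) = 0*2 = 0)
p(155, r(-2) - 1/(68 + z(3, 0))) - 1*3518 = 0 - 1*3518 = 0 - 3518 = -3518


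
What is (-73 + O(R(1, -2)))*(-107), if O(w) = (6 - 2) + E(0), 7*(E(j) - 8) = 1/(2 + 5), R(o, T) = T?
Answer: 319716/49 ≈ 6524.8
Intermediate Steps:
E(j) = 393/49 (E(j) = 8 + 1/(7*(2 + 5)) = 8 + (⅐)/7 = 8 + (⅐)*(⅐) = 8 + 1/49 = 393/49)
O(w) = 589/49 (O(w) = (6 - 2) + 393/49 = 4 + 393/49 = 589/49)
(-73 + O(R(1, -2)))*(-107) = (-73 + 589/49)*(-107) = -2988/49*(-107) = 319716/49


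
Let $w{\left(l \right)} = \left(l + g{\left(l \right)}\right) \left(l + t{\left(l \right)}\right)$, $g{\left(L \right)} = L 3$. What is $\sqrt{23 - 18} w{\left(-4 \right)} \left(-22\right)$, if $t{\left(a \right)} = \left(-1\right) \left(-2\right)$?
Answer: $- 704 \sqrt{5} \approx -1574.2$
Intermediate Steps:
$t{\left(a \right)} = 2$
$g{\left(L \right)} = 3 L$
$w{\left(l \right)} = 4 l \left(2 + l\right)$ ($w{\left(l \right)} = \left(l + 3 l\right) \left(l + 2\right) = 4 l \left(2 + l\right)$)
$\sqrt{23 - 18} w{\left(-4 \right)} \left(-22\right) = \sqrt{23 - 18} \cdot 4 \left(-4\right) \left(2 - 4\right) \left(-22\right) = \sqrt{5} \cdot 4 \left(-4\right) \left(-2\right) \left(-22\right) = \sqrt{5} \cdot 32 \left(-22\right) = 32 \sqrt{5} \left(-22\right) = - 704 \sqrt{5}$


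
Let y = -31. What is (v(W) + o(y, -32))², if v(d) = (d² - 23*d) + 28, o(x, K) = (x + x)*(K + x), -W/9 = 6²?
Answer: 13540115044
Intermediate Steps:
W = -324 (W = -9*6² = -9*36 = -324)
o(x, K) = 2*x*(K + x) (o(x, K) = (2*x)*(K + x) = 2*x*(K + x))
v(d) = 28 + d² - 23*d
(v(W) + o(y, -32))² = ((28 + (-324)² - 23*(-324)) + 2*(-31)*(-32 - 31))² = ((28 + 104976 + 7452) + 2*(-31)*(-63))² = (112456 + 3906)² = 116362² = 13540115044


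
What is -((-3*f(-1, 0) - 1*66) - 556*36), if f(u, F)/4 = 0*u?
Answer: 20082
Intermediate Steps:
f(u, F) = 0 (f(u, F) = 4*(0*u) = 4*0 = 0)
-((-3*f(-1, 0) - 1*66) - 556*36) = -((-3*0 - 1*66) - 556*36) = -((0 - 66) - 139*144) = -(-66 - 20016) = -1*(-20082) = 20082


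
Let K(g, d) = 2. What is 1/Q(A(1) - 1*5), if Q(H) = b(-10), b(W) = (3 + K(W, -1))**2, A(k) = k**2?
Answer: 1/25 ≈ 0.040000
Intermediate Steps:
b(W) = 25 (b(W) = (3 + 2)**2 = 5**2 = 25)
Q(H) = 25
1/Q(A(1) - 1*5) = 1/25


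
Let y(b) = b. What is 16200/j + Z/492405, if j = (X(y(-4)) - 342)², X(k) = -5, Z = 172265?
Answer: 5743843477/11857998729 ≈ 0.48439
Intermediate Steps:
j = 120409 (j = (-5 - 342)² = (-347)² = 120409)
16200/j + Z/492405 = 16200/120409 + 172265/492405 = 16200*(1/120409) + 172265*(1/492405) = 16200/120409 + 34453/98481 = 5743843477/11857998729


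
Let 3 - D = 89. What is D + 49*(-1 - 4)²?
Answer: 1139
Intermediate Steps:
D = -86 (D = 3 - 1*89 = 3 - 89 = -86)
D + 49*(-1 - 4)² = -86 + 49*(-1 - 4)² = -86 + 49*(-5)² = -86 + 49*25 = -86 + 1225 = 1139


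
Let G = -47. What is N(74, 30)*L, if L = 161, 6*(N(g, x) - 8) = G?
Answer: 161/6 ≈ 26.833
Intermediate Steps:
N(g, x) = 1/6 (N(g, x) = 8 + (1/6)*(-47) = 8 - 47/6 = 1/6)
N(74, 30)*L = (1/6)*161 = 161/6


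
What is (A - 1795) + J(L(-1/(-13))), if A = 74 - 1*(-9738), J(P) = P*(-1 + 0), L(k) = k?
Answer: 104220/13 ≈ 8016.9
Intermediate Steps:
J(P) = -P (J(P) = P*(-1) = -P)
A = 9812 (A = 74 + 9738 = 9812)
(A - 1795) + J(L(-1/(-13))) = (9812 - 1795) - (-1)/(-13) = 8017 - (-1)*(-1)/13 = 8017 - 1*1/13 = 8017 - 1/13 = 104220/13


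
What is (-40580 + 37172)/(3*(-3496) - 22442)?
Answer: 1704/16465 ≈ 0.10349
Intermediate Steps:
(-40580 + 37172)/(3*(-3496) - 22442) = -3408/(-10488 - 22442) = -3408/(-32930) = -3408*(-1/32930) = 1704/16465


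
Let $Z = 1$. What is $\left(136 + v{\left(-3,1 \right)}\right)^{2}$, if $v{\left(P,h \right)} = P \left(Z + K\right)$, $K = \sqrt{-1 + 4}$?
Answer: $17716 - 798 \sqrt{3} \approx 16334.0$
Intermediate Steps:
$K = \sqrt{3} \approx 1.732$
$v{\left(P,h \right)} = P \left(1 + \sqrt{3}\right)$
$\left(136 + v{\left(-3,1 \right)}\right)^{2} = \left(136 - 3 \left(1 + \sqrt{3}\right)\right)^{2} = \left(136 - \left(3 + 3 \sqrt{3}\right)\right)^{2} = \left(133 - 3 \sqrt{3}\right)^{2}$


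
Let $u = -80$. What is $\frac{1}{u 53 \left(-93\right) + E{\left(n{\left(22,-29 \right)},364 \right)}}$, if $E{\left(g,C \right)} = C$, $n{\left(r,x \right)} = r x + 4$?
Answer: $\frac{1}{394684} \approx 2.5337 \cdot 10^{-6}$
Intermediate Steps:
$n{\left(r,x \right)} = 4 + r x$
$\frac{1}{u 53 \left(-93\right) + E{\left(n{\left(22,-29 \right)},364 \right)}} = \frac{1}{\left(-80\right) 53 \left(-93\right) + 364} = \frac{1}{\left(-4240\right) \left(-93\right) + 364} = \frac{1}{394320 + 364} = \frac{1}{394684}$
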